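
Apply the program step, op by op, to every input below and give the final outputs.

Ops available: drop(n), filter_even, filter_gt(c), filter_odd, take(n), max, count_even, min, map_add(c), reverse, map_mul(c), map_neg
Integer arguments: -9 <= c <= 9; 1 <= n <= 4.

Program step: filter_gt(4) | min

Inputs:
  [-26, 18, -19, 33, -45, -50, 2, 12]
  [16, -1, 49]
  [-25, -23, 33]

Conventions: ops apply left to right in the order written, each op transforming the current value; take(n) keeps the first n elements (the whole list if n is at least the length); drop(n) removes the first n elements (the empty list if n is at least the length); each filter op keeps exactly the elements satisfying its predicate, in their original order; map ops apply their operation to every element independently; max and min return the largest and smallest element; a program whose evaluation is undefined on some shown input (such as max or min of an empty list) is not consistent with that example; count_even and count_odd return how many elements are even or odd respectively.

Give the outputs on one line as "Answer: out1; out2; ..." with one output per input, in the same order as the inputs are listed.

Execution, op by op:
  [-26, 18, -19, 33, -45, -50, 2, 12] -> [18, 33, 12] -> 12
  [16, -1, 49] -> [16, 49] -> 16
  [-25, -23, 33] -> [33] -> 33

12; 16; 33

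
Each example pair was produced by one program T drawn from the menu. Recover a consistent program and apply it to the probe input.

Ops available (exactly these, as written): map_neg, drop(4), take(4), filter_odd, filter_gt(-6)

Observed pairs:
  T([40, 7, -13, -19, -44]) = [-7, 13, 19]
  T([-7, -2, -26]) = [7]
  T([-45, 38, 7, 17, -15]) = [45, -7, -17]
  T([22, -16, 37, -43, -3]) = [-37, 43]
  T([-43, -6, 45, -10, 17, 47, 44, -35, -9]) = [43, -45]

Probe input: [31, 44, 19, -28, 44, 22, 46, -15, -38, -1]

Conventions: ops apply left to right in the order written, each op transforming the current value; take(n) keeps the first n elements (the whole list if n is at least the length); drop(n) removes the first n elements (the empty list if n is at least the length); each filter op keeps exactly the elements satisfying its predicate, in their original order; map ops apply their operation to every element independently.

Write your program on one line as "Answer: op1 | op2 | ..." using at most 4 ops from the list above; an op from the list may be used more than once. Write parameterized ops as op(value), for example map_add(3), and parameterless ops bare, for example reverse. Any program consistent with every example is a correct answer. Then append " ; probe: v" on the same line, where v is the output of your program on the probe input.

take(4) | filter_odd | map_neg ; probe: [-31, -19]

Check, running the answer program on each example:
  [40, 7, -13, -19, -44] -> [40, 7, -13, -19] -> [7, -13, -19] -> [-7, 13, 19]
  [-7, -2, -26] -> [-7, -2, -26] -> [-7] -> [7]
  [-45, 38, 7, 17, -15] -> [-45, 38, 7, 17] -> [-45, 7, 17] -> [45, -7, -17]
  [22, -16, 37, -43, -3] -> [22, -16, 37, -43] -> [37, -43] -> [-37, 43]
  [-43, -6, 45, -10, 17, 47, 44, -35, -9] -> [-43, -6, 45, -10] -> [-43, 45] -> [43, -45]
  probe: [31, 44, 19, -28, 44, 22, 46, -15, -38, -1] -> [31, 44, 19, -28] -> [31, 19] -> [-31, -19]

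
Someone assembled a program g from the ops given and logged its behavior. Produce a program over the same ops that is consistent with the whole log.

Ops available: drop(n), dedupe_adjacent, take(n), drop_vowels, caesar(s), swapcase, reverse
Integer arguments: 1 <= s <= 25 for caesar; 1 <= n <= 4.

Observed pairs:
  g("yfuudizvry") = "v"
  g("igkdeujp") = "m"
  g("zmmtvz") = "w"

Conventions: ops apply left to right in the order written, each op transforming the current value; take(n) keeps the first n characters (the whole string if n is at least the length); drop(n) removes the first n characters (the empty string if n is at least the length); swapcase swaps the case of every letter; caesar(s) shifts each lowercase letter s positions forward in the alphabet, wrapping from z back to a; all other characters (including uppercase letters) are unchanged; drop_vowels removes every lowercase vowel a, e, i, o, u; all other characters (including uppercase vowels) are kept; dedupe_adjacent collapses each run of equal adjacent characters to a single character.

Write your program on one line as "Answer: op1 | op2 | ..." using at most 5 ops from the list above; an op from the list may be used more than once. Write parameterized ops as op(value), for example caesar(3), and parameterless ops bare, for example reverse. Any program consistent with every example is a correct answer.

caesar(23) | drop_vowels | reverse | take(1)

Check, running the answer program on each example:
  "yfuudizvry" -> "vcrrafwsov" -> "vcrrfwsv" -> "vswfrrcv" -> "v"
  "igkdeujp" -> "fdhabrgm" -> "fdhbrgm" -> "mgrbhdf" -> "m"
  "zmmtvz" -> "wjjqsw" -> "wjjqsw" -> "wsqjjw" -> "w"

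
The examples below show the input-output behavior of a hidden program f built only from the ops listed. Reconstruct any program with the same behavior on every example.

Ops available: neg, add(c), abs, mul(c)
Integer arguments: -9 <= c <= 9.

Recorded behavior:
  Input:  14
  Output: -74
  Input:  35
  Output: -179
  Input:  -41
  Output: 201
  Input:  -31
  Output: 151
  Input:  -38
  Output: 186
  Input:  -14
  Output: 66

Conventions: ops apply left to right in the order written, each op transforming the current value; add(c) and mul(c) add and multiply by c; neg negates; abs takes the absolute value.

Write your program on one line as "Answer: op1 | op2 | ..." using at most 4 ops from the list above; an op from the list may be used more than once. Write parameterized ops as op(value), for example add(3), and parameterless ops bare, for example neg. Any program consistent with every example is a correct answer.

neg | mul(-5) | add(4) | neg

Check, running the answer program on each example:
  14 -> -14 -> 70 -> 74 -> -74
  35 -> -35 -> 175 -> 179 -> -179
  -41 -> 41 -> -205 -> -201 -> 201
  -31 -> 31 -> -155 -> -151 -> 151
  -38 -> 38 -> -190 -> -186 -> 186
  -14 -> 14 -> -70 -> -66 -> 66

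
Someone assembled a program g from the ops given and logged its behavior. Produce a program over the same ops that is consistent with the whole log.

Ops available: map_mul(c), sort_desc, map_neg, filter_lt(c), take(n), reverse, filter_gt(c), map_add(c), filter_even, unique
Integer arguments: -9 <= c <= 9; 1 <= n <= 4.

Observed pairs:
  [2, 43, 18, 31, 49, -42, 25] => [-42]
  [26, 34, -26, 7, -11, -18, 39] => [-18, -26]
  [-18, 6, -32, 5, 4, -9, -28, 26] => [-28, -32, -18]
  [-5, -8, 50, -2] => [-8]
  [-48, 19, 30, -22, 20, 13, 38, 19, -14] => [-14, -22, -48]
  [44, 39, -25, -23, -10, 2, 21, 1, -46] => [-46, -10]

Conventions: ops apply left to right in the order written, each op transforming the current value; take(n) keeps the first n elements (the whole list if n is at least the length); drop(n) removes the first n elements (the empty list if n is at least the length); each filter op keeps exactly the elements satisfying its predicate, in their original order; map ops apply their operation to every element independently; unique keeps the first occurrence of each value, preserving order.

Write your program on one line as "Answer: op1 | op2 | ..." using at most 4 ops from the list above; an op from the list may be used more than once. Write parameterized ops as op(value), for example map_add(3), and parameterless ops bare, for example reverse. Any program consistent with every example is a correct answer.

filter_lt(-4) | filter_even | reverse

Check, running the answer program on each example:
  [2, 43, 18, 31, 49, -42, 25] -> [-42] -> [-42] -> [-42]
  [26, 34, -26, 7, -11, -18, 39] -> [-26, -11, -18] -> [-26, -18] -> [-18, -26]
  [-18, 6, -32, 5, 4, -9, -28, 26] -> [-18, -32, -9, -28] -> [-18, -32, -28] -> [-28, -32, -18]
  [-5, -8, 50, -2] -> [-5, -8] -> [-8] -> [-8]
  [-48, 19, 30, -22, 20, 13, 38, 19, -14] -> [-48, -22, -14] -> [-48, -22, -14] -> [-14, -22, -48]
  [44, 39, -25, -23, -10, 2, 21, 1, -46] -> [-25, -23, -10, -46] -> [-10, -46] -> [-46, -10]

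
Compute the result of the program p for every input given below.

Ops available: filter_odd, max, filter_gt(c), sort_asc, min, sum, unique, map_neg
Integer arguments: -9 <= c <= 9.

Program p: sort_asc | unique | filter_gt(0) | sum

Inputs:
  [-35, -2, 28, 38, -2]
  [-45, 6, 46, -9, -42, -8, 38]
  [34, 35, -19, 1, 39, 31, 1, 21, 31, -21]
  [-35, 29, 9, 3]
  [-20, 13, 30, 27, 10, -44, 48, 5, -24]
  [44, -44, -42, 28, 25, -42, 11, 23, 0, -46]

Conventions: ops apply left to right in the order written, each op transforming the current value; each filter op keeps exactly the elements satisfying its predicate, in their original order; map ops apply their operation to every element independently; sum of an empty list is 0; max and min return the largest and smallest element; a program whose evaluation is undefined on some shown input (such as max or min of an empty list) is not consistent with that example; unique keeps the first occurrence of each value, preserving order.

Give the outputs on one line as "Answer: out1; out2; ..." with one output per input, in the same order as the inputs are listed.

66; 90; 161; 41; 133; 131

Execution, op by op:
  [-35, -2, 28, 38, -2] -> [-35, -2, -2, 28, 38] -> [-35, -2, 28, 38] -> [28, 38] -> 66
  [-45, 6, 46, -9, -42, -8, 38] -> [-45, -42, -9, -8, 6, 38, 46] -> [-45, -42, -9, -8, 6, 38, 46] -> [6, 38, 46] -> 90
  [34, 35, -19, 1, 39, 31, 1, 21, 31, -21] -> [-21, -19, 1, 1, 21, 31, 31, 34, 35, 39] -> [-21, -19, 1, 21, 31, 34, 35, 39] -> [1, 21, 31, 34, 35, 39] -> 161
  [-35, 29, 9, 3] -> [-35, 3, 9, 29] -> [-35, 3, 9, 29] -> [3, 9, 29] -> 41
  [-20, 13, 30, 27, 10, -44, 48, 5, -24] -> [-44, -24, -20, 5, 10, 13, 27, 30, 48] -> [-44, -24, -20, 5, 10, 13, 27, 30, 48] -> [5, 10, 13, 27, 30, 48] -> 133
  [44, -44, -42, 28, 25, -42, 11, 23, 0, -46] -> [-46, -44, -42, -42, 0, 11, 23, 25, 28, 44] -> [-46, -44, -42, 0, 11, 23, 25, 28, 44] -> [11, 23, 25, 28, 44] -> 131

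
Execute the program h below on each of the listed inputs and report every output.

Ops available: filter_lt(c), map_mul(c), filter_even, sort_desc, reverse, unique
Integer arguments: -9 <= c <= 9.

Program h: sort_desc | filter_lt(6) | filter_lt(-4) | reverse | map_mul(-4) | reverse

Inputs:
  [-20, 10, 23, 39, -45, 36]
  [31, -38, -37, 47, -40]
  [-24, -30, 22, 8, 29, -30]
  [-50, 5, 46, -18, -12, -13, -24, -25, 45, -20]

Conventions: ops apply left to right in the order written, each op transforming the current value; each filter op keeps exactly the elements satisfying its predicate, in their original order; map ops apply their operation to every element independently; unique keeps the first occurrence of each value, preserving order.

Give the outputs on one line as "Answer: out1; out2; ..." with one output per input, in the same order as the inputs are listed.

[80, 180]; [148, 152, 160]; [96, 120, 120]; [48, 52, 72, 80, 96, 100, 200]

Execution, op by op:
  [-20, 10, 23, 39, -45, 36] -> [39, 36, 23, 10, -20, -45] -> [-20, -45] -> [-20, -45] -> [-45, -20] -> [180, 80] -> [80, 180]
  [31, -38, -37, 47, -40] -> [47, 31, -37, -38, -40] -> [-37, -38, -40] -> [-37, -38, -40] -> [-40, -38, -37] -> [160, 152, 148] -> [148, 152, 160]
  [-24, -30, 22, 8, 29, -30] -> [29, 22, 8, -24, -30, -30] -> [-24, -30, -30] -> [-24, -30, -30] -> [-30, -30, -24] -> [120, 120, 96] -> [96, 120, 120]
  [-50, 5, 46, -18, -12, -13, -24, -25, 45, -20] -> [46, 45, 5, -12, -13, -18, -20, -24, -25, -50] -> [5, -12, -13, -18, -20, -24, -25, -50] -> [-12, -13, -18, -20, -24, -25, -50] -> [-50, -25, -24, -20, -18, -13, -12] -> [200, 100, 96, 80, 72, 52, 48] -> [48, 52, 72, 80, 96, 100, 200]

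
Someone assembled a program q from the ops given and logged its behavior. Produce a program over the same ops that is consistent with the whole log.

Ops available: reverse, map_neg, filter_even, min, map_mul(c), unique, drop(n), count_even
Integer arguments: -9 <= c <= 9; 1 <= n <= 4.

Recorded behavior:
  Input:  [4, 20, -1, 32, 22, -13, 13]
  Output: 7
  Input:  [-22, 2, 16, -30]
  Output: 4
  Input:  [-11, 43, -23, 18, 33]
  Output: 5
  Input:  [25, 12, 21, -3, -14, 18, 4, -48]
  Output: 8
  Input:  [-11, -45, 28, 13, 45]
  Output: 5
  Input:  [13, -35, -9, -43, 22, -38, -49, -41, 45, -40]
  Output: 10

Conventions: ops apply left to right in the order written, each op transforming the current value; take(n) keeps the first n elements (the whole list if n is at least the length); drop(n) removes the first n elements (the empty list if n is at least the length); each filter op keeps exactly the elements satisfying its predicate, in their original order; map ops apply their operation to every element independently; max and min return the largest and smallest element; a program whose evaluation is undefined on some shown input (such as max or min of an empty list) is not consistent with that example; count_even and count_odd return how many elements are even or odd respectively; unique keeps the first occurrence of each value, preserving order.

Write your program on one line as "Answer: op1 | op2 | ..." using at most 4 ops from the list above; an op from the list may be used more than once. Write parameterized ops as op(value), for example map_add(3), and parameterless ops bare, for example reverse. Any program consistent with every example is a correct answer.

map_mul(-8) | map_mul(-9) | map_mul(-8) | count_even

Check, running the answer program on each example:
  [4, 20, -1, 32, 22, -13, 13] -> [-32, -160, 8, -256, -176, 104, -104] -> [288, 1440, -72, 2304, 1584, -936, 936] -> [-2304, -11520, 576, -18432, -12672, 7488, -7488] -> 7
  [-22, 2, 16, -30] -> [176, -16, -128, 240] -> [-1584, 144, 1152, -2160] -> [12672, -1152, -9216, 17280] -> 4
  [-11, 43, -23, 18, 33] -> [88, -344, 184, -144, -264] -> [-792, 3096, -1656, 1296, 2376] -> [6336, -24768, 13248, -10368, -19008] -> 5
  [25, 12, 21, -3, -14, 18, 4, -48] -> [-200, -96, -168, 24, 112, -144, -32, 384] -> [1800, 864, 1512, -216, -1008, 1296, 288, -3456] -> [-14400, -6912, -12096, 1728, 8064, -10368, -2304, 27648] -> 8
  [-11, -45, 28, 13, 45] -> [88, 360, -224, -104, -360] -> [-792, -3240, 2016, 936, 3240] -> [6336, 25920, -16128, -7488, -25920] -> 5
  [13, -35, -9, -43, 22, -38, -49, -41, 45, -40] -> [-104, 280, 72, 344, -176, 304, 392, 328, -360, 320] -> [936, -2520, -648, -3096, 1584, -2736, -3528, -2952, 3240, -2880] -> [-7488, 20160, 5184, 24768, -12672, 21888, 28224, 23616, -25920, 23040] -> 10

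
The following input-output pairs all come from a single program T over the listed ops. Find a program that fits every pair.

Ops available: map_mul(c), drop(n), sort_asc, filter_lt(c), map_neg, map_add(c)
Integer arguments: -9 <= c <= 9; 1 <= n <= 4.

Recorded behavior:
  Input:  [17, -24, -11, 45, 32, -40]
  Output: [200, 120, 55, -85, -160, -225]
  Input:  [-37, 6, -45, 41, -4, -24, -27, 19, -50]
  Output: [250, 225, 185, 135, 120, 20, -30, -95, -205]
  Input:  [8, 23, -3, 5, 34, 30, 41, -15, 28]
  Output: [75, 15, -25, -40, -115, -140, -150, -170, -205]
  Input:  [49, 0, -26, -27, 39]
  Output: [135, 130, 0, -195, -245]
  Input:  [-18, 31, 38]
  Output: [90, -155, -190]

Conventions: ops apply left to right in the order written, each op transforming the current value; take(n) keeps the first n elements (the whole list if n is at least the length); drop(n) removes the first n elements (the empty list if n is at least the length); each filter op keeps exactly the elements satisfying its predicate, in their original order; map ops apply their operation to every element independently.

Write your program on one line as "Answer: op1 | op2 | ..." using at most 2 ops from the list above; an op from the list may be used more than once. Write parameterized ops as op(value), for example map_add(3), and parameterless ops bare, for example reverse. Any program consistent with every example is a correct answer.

sort_asc | map_mul(-5)

Check, running the answer program on each example:
  [17, -24, -11, 45, 32, -40] -> [-40, -24, -11, 17, 32, 45] -> [200, 120, 55, -85, -160, -225]
  [-37, 6, -45, 41, -4, -24, -27, 19, -50] -> [-50, -45, -37, -27, -24, -4, 6, 19, 41] -> [250, 225, 185, 135, 120, 20, -30, -95, -205]
  [8, 23, -3, 5, 34, 30, 41, -15, 28] -> [-15, -3, 5, 8, 23, 28, 30, 34, 41] -> [75, 15, -25, -40, -115, -140, -150, -170, -205]
  [49, 0, -26, -27, 39] -> [-27, -26, 0, 39, 49] -> [135, 130, 0, -195, -245]
  [-18, 31, 38] -> [-18, 31, 38] -> [90, -155, -190]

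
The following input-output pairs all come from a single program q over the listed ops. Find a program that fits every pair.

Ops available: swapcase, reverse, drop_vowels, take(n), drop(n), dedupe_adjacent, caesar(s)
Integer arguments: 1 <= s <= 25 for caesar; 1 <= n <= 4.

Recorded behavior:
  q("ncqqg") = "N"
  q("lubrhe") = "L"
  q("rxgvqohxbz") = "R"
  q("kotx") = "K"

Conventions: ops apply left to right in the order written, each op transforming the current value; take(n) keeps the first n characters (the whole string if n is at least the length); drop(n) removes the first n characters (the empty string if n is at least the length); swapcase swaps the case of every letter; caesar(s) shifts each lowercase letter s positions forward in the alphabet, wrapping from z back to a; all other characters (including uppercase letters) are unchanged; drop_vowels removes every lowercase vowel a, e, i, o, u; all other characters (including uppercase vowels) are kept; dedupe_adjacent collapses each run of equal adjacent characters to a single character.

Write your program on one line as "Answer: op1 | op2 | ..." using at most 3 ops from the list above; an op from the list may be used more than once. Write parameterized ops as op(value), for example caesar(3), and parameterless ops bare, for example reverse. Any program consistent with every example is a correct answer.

take(1) | swapcase

Check, running the answer program on each example:
  "ncqqg" -> "n" -> "N"
  "lubrhe" -> "l" -> "L"
  "rxgvqohxbz" -> "r" -> "R"
  "kotx" -> "k" -> "K"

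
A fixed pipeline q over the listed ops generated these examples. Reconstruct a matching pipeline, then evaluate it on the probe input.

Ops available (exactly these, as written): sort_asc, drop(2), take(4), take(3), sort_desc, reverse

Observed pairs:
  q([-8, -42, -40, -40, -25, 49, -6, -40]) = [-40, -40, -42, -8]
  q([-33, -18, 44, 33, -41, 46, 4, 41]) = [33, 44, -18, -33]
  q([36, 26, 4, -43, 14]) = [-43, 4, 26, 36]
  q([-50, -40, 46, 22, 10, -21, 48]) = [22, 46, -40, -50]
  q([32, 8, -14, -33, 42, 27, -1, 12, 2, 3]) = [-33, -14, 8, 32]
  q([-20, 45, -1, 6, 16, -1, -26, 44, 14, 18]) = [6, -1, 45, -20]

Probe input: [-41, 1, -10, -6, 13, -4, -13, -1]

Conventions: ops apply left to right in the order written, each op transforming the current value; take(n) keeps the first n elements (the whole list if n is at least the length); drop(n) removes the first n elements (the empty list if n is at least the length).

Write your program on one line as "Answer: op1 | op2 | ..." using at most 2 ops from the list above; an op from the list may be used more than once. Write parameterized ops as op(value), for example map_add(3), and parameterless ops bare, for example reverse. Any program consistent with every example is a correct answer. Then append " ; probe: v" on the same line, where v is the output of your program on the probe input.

take(4) | reverse ; probe: [-6, -10, 1, -41]

Check, running the answer program on each example:
  [-8, -42, -40, -40, -25, 49, -6, -40] -> [-8, -42, -40, -40] -> [-40, -40, -42, -8]
  [-33, -18, 44, 33, -41, 46, 4, 41] -> [-33, -18, 44, 33] -> [33, 44, -18, -33]
  [36, 26, 4, -43, 14] -> [36, 26, 4, -43] -> [-43, 4, 26, 36]
  [-50, -40, 46, 22, 10, -21, 48] -> [-50, -40, 46, 22] -> [22, 46, -40, -50]
  [32, 8, -14, -33, 42, 27, -1, 12, 2, 3] -> [32, 8, -14, -33] -> [-33, -14, 8, 32]
  [-20, 45, -1, 6, 16, -1, -26, 44, 14, 18] -> [-20, 45, -1, 6] -> [6, -1, 45, -20]
  probe: [-41, 1, -10, -6, 13, -4, -13, -1] -> [-41, 1, -10, -6] -> [-6, -10, 1, -41]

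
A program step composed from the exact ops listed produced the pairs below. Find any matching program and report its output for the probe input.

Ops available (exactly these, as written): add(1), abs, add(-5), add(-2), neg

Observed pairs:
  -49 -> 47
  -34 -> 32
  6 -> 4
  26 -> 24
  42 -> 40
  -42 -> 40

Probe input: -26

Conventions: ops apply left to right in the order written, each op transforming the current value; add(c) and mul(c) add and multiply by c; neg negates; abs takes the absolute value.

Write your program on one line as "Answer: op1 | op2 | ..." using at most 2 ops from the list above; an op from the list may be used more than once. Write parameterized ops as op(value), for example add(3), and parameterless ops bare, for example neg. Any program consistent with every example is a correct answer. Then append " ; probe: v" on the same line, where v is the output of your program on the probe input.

abs | add(-2) ; probe: 24

Check, running the answer program on each example:
  -49 -> 49 -> 47
  -34 -> 34 -> 32
  6 -> 6 -> 4
  26 -> 26 -> 24
  42 -> 42 -> 40
  -42 -> 42 -> 40
  probe: -26 -> 26 -> 24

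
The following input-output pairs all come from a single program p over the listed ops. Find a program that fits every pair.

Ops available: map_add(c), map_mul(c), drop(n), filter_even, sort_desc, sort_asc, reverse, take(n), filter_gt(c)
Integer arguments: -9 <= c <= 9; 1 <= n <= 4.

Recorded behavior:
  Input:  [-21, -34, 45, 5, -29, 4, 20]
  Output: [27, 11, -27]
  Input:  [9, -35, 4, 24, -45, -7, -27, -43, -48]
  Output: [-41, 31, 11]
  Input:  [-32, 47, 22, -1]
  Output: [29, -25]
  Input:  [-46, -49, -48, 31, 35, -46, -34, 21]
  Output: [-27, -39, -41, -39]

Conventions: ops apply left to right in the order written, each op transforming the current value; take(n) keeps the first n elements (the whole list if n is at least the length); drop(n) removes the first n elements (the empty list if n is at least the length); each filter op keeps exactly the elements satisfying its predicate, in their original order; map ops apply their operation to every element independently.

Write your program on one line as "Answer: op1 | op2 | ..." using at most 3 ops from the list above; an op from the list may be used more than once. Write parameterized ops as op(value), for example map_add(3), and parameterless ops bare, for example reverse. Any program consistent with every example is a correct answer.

reverse | filter_even | map_add(7)

Check, running the answer program on each example:
  [-21, -34, 45, 5, -29, 4, 20] -> [20, 4, -29, 5, 45, -34, -21] -> [20, 4, -34] -> [27, 11, -27]
  [9, -35, 4, 24, -45, -7, -27, -43, -48] -> [-48, -43, -27, -7, -45, 24, 4, -35, 9] -> [-48, 24, 4] -> [-41, 31, 11]
  [-32, 47, 22, -1] -> [-1, 22, 47, -32] -> [22, -32] -> [29, -25]
  [-46, -49, -48, 31, 35, -46, -34, 21] -> [21, -34, -46, 35, 31, -48, -49, -46] -> [-34, -46, -48, -46] -> [-27, -39, -41, -39]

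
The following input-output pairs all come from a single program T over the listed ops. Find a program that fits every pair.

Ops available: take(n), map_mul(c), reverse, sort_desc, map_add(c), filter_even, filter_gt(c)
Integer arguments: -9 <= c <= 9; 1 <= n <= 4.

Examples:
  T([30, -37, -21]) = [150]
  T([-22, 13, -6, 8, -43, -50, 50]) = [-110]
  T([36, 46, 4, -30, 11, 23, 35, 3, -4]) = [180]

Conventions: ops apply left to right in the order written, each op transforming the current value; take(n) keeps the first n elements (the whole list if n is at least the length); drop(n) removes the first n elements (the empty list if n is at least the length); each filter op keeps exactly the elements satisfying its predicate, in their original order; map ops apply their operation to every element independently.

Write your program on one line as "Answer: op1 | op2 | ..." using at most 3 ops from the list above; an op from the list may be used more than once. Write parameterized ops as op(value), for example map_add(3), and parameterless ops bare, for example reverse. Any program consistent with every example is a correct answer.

take(1) | map_mul(5)

Check, running the answer program on each example:
  [30, -37, -21] -> [30] -> [150]
  [-22, 13, -6, 8, -43, -50, 50] -> [-22] -> [-110]
  [36, 46, 4, -30, 11, 23, 35, 3, -4] -> [36] -> [180]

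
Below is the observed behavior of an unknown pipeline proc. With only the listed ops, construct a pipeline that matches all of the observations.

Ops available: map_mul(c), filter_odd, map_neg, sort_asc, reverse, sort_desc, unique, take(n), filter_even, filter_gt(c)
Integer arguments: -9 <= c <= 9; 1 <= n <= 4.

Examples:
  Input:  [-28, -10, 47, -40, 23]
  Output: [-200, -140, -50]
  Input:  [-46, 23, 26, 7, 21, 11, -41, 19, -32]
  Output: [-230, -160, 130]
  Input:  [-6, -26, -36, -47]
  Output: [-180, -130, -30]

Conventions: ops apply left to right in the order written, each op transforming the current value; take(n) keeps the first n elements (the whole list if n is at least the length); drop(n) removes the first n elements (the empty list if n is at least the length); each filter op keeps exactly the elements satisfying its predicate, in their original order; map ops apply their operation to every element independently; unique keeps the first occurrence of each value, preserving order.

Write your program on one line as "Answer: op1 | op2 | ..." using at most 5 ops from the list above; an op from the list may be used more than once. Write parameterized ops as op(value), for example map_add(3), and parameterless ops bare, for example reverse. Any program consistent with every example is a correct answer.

filter_even | map_mul(-5) | map_neg | sort_asc

Check, running the answer program on each example:
  [-28, -10, 47, -40, 23] -> [-28, -10, -40] -> [140, 50, 200] -> [-140, -50, -200] -> [-200, -140, -50]
  [-46, 23, 26, 7, 21, 11, -41, 19, -32] -> [-46, 26, -32] -> [230, -130, 160] -> [-230, 130, -160] -> [-230, -160, 130]
  [-6, -26, -36, -47] -> [-6, -26, -36] -> [30, 130, 180] -> [-30, -130, -180] -> [-180, -130, -30]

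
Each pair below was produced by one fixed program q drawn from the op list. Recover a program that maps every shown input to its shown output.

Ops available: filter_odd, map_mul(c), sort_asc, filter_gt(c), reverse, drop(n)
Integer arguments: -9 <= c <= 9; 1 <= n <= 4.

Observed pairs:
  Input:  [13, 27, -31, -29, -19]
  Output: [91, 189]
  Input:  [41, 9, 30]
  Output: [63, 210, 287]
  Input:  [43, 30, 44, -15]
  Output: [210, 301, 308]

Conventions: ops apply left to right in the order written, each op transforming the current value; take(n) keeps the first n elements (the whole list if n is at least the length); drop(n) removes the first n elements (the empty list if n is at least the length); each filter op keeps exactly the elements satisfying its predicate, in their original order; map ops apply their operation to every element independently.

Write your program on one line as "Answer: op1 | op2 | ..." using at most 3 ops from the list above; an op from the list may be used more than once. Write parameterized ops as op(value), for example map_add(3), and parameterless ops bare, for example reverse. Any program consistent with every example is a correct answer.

sort_asc | filter_gt(-7) | map_mul(7)

Check, running the answer program on each example:
  [13, 27, -31, -29, -19] -> [-31, -29, -19, 13, 27] -> [13, 27] -> [91, 189]
  [41, 9, 30] -> [9, 30, 41] -> [9, 30, 41] -> [63, 210, 287]
  [43, 30, 44, -15] -> [-15, 30, 43, 44] -> [30, 43, 44] -> [210, 301, 308]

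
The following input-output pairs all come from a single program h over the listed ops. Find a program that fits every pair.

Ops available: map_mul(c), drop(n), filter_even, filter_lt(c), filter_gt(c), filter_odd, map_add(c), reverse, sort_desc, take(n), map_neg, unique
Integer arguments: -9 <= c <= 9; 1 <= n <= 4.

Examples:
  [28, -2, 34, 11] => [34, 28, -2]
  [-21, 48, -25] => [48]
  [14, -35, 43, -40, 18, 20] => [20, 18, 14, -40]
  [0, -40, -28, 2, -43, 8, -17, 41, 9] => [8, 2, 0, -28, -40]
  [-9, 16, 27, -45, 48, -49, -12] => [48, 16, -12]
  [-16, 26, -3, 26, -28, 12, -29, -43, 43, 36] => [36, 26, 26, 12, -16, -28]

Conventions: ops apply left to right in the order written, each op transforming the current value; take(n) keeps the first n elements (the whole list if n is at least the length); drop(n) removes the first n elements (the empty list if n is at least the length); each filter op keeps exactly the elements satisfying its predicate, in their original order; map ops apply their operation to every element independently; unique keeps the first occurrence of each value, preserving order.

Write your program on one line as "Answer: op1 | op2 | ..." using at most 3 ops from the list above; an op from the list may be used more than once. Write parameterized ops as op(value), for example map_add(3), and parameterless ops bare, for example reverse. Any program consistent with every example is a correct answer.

filter_even | sort_desc

Check, running the answer program on each example:
  [28, -2, 34, 11] -> [28, -2, 34] -> [34, 28, -2]
  [-21, 48, -25] -> [48] -> [48]
  [14, -35, 43, -40, 18, 20] -> [14, -40, 18, 20] -> [20, 18, 14, -40]
  [0, -40, -28, 2, -43, 8, -17, 41, 9] -> [0, -40, -28, 2, 8] -> [8, 2, 0, -28, -40]
  [-9, 16, 27, -45, 48, -49, -12] -> [16, 48, -12] -> [48, 16, -12]
  [-16, 26, -3, 26, -28, 12, -29, -43, 43, 36] -> [-16, 26, 26, -28, 12, 36] -> [36, 26, 26, 12, -16, -28]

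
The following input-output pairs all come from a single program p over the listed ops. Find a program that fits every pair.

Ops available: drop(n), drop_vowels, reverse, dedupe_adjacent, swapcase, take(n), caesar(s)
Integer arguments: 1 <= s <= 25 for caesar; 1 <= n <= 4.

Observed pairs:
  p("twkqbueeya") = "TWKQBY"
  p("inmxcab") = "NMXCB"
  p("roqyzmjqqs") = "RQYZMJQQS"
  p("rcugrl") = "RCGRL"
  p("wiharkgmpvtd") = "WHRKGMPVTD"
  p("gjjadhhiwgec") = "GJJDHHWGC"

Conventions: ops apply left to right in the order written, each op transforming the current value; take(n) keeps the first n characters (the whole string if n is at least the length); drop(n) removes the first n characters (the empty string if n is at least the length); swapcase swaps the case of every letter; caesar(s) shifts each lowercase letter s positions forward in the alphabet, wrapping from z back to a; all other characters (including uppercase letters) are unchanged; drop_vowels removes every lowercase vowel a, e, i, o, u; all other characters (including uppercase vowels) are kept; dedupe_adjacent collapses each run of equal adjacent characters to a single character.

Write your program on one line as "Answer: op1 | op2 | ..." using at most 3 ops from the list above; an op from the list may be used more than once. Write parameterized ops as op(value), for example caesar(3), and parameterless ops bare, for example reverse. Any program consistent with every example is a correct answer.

drop_vowels | swapcase

Check, running the answer program on each example:
  "twkqbueeya" -> "twkqby" -> "TWKQBY"
  "inmxcab" -> "nmxcb" -> "NMXCB"
  "roqyzmjqqs" -> "rqyzmjqqs" -> "RQYZMJQQS"
  "rcugrl" -> "rcgrl" -> "RCGRL"
  "wiharkgmpvtd" -> "whrkgmpvtd" -> "WHRKGMPVTD"
  "gjjadhhiwgec" -> "gjjdhhwgc" -> "GJJDHHWGC"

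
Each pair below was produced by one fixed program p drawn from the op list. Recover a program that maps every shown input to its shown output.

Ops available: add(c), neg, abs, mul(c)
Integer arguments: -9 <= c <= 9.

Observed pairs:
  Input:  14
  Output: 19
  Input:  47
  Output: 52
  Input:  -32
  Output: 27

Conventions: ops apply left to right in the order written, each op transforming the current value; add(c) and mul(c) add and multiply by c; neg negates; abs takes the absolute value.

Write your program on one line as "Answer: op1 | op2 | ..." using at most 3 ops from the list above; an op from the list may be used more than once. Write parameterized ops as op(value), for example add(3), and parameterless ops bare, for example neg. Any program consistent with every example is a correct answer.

add(5) | abs

Check, running the answer program on each example:
  14 -> 19 -> 19
  47 -> 52 -> 52
  -32 -> -27 -> 27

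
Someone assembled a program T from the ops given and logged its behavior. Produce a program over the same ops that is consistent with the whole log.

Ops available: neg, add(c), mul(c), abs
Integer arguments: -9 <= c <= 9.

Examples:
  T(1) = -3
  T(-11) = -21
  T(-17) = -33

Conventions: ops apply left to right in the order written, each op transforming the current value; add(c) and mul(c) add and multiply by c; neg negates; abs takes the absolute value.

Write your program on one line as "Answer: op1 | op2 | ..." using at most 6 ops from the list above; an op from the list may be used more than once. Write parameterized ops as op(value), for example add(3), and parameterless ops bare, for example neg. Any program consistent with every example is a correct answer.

neg | mul(-2) | add(1) | abs | neg

Check, running the answer program on each example:
  1 -> -1 -> 2 -> 3 -> 3 -> -3
  -11 -> 11 -> -22 -> -21 -> 21 -> -21
  -17 -> 17 -> -34 -> -33 -> 33 -> -33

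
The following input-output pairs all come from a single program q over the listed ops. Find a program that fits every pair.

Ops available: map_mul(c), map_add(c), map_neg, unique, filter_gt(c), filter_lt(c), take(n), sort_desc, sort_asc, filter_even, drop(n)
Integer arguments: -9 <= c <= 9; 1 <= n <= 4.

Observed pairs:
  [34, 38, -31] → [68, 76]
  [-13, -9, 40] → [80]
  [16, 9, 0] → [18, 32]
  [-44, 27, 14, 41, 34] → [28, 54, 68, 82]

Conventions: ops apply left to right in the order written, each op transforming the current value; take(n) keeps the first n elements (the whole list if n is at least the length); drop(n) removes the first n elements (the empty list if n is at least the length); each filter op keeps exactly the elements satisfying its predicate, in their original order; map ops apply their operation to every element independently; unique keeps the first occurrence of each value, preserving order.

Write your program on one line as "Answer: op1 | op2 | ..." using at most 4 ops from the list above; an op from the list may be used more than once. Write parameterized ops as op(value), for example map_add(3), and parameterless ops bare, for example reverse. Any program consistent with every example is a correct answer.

filter_gt(7) | sort_asc | map_mul(2)

Check, running the answer program on each example:
  [34, 38, -31] -> [34, 38] -> [34, 38] -> [68, 76]
  [-13, -9, 40] -> [40] -> [40] -> [80]
  [16, 9, 0] -> [16, 9] -> [9, 16] -> [18, 32]
  [-44, 27, 14, 41, 34] -> [27, 14, 41, 34] -> [14, 27, 34, 41] -> [28, 54, 68, 82]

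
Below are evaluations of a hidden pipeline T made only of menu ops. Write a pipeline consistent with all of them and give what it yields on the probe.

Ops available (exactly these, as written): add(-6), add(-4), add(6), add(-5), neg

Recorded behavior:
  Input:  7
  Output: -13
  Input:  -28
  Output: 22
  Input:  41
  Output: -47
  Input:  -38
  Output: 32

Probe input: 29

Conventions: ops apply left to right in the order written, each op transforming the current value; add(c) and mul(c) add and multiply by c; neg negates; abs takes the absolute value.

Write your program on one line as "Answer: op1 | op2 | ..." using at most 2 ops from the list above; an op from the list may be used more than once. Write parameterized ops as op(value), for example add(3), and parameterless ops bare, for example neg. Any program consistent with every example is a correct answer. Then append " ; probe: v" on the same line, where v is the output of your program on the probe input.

add(6) | neg ; probe: -35

Check, running the answer program on each example:
  7 -> 13 -> -13
  -28 -> -22 -> 22
  41 -> 47 -> -47
  -38 -> -32 -> 32
  probe: 29 -> 35 -> -35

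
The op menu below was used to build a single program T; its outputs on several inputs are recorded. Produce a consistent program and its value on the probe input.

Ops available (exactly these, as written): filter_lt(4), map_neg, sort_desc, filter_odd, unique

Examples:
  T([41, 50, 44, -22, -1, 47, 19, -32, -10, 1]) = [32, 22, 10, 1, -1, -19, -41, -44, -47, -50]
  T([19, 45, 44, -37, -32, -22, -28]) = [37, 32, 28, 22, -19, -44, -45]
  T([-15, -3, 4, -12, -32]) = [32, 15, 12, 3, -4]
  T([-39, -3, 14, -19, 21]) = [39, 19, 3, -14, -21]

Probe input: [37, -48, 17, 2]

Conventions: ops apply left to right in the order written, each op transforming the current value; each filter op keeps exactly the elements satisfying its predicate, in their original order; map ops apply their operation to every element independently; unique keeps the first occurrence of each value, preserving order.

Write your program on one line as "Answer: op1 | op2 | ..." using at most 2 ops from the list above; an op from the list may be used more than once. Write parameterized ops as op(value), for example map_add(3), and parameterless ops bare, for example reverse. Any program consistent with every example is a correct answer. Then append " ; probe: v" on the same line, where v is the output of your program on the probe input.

map_neg | sort_desc ; probe: [48, -2, -17, -37]

Check, running the answer program on each example:
  [41, 50, 44, -22, -1, 47, 19, -32, -10, 1] -> [-41, -50, -44, 22, 1, -47, -19, 32, 10, -1] -> [32, 22, 10, 1, -1, -19, -41, -44, -47, -50]
  [19, 45, 44, -37, -32, -22, -28] -> [-19, -45, -44, 37, 32, 22, 28] -> [37, 32, 28, 22, -19, -44, -45]
  [-15, -3, 4, -12, -32] -> [15, 3, -4, 12, 32] -> [32, 15, 12, 3, -4]
  [-39, -3, 14, -19, 21] -> [39, 3, -14, 19, -21] -> [39, 19, 3, -14, -21]
  probe: [37, -48, 17, 2] -> [-37, 48, -17, -2] -> [48, -2, -17, -37]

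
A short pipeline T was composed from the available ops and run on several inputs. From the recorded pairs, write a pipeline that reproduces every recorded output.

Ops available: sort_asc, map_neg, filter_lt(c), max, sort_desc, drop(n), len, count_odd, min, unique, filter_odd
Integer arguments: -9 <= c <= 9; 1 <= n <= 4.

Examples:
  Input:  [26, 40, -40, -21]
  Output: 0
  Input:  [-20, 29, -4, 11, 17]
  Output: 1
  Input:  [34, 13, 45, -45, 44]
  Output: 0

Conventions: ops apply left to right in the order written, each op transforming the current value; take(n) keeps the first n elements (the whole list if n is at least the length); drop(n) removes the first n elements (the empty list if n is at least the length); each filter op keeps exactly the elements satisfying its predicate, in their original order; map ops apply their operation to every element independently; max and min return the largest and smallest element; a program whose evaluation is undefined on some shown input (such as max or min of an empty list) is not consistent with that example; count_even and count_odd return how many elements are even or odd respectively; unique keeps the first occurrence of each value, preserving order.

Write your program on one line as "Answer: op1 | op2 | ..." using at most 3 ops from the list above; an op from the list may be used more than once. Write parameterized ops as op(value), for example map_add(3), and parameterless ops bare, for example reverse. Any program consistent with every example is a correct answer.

map_neg | drop(4) | count_odd

Check, running the answer program on each example:
  [26, 40, -40, -21] -> [-26, -40, 40, 21] -> [] -> 0
  [-20, 29, -4, 11, 17] -> [20, -29, 4, -11, -17] -> [-17] -> 1
  [34, 13, 45, -45, 44] -> [-34, -13, -45, 45, -44] -> [-44] -> 0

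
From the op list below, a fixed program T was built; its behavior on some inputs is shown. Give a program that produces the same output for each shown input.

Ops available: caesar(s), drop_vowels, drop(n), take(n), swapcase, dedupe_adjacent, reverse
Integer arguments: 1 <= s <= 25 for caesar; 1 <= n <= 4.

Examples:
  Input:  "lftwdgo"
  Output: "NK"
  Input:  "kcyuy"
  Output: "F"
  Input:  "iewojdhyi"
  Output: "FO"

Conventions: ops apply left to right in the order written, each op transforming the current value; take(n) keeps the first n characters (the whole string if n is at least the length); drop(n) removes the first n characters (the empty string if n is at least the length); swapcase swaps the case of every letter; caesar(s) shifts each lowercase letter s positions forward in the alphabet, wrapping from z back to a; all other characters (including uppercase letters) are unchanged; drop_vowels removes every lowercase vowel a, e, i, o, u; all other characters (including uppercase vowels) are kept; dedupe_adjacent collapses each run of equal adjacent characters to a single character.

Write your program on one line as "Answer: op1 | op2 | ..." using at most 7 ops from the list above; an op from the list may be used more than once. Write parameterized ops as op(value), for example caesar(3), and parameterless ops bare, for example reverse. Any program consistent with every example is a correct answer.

drop_vowels | reverse | caesar(7) | take(2) | swapcase | dedupe_adjacent

Check, running the answer program on each example:
  "lftwdgo" -> "lftwdg" -> "gdwtfl" -> "nkdams" -> "nk" -> "NK" -> "NK"
  "kcyuy" -> "kcyy" -> "yyck" -> "ffjr" -> "ff" -> "FF" -> "F"
  "iewojdhyi" -> "wjdhy" -> "yhdjw" -> "fokqd" -> "fo" -> "FO" -> "FO"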